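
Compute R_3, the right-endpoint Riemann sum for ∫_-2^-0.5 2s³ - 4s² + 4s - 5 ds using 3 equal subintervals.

-25

Δs = (-0.5 − (-2))/3 = 0.5.
Right endpoints: -1.5, -1, -0.5.
f(-1.5) = -26.75, f(-1) = -15, f(-0.5) = -8.25.
Sum = Δs · [f(-1.5) + f(-1) + f(-0.5)].
Sum = -25.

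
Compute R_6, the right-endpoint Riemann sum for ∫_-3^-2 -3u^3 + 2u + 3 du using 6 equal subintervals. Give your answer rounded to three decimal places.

42.271

Δu = (-2 − (-3))/6 = 1/6.
Right endpoints: -17/6, -8/3, -2.5, -7/3, -13/6, -2.
f(-17/6) = 4721/72, f(-8/3) = 491/9, f(-2.5) = 44.875, f(-7/3) = 328/9, f(-13/6) = 2101/72, f(-2) = 23.
Sum = Δu · [f(-17/6) + f(-8/3) + f(-2.5) + ...].
Sum ≈ 42.271.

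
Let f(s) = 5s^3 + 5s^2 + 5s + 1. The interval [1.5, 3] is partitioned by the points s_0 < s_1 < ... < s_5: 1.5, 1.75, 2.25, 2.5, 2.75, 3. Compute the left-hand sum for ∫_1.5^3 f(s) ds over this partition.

128.5703125

Subinterval widths: 0.25, 0.5, 0.25, 0.25, 0.25.
Left endpoints: 1.5, 1.75, 2.25, 2.5, 2.75.
f(1.5) = 36.625, f(1.75) = 51.859375, f(2.25) = 94.515625, f(2.5) = 122.875, f(2.75) = 156.546875.
Sum = Σ Δs_i · f(s_i).
Sum = 128.5703125.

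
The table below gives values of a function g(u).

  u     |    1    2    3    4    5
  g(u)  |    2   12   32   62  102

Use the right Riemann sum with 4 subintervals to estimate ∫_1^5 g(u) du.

Δu = 1.
Sum = 1·[12 + 32 + 62 + 102] = 208.

208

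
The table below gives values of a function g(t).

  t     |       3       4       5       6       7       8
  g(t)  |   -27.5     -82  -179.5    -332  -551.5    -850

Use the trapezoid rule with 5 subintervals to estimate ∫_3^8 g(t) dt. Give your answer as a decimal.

-1583.75

Δt = 1.
T_5 = (1/2)·[(-27.5) + 2·(-82) + 2·(-179.5) + 2·(-332) + 2·(-551.5) + (-850)] = -1583.75.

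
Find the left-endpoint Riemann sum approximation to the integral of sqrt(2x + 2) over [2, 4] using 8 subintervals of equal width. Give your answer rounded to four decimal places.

5.5524

Δx = (4 − 2)/8 = 0.25.
Left endpoints: 2, 2.25, 2.5, 2.75, 3, 3.25, 3.5, 3.75.
f(2) ≈ 2.4495, f(2.25) ≈ 2.5495, f(2.5) ≈ 2.6458, f(2.75) ≈ 2.7386, f(3) ≈ 2.8284, f(3.25) ≈ 2.9155, f(3.5) ≈ 3.0000, f(3.75) ≈ 3.0822.
Sum = Δx · [f(2) + f(2.25) + f(2.5) + ...].
Sum ≈ 5.5524.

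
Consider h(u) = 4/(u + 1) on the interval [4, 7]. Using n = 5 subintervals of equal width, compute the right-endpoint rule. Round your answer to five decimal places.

1.79293

Δu = (7 − 4)/5 = 0.6.
Right endpoints: 4.6, 5.2, 5.8, 6.4, 7.
h(4.6) = 5/7, h(5.2) = 20/31, h(5.8) = 10/17, h(6.4) = 20/37, h(7) = 0.5.
Sum = Δu · [h(4.6) + h(5.2) + h(5.8) + h(6.4) + h(7)].
Sum ≈ 1.79293.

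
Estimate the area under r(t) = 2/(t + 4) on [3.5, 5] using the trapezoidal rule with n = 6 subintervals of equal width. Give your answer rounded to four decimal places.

Δt = (5 − 3.5)/6 = 0.25.
r(3.5) = 4/15, r(3.75) = 8/31, r(4) = 0.25, r(4.25) = 8/33, r(4.5) = 4/17, r(4.75) = 8/35, r(5) = 2/9.
T_6 = (Δt/2)·[r(t_0) + 2r(t_1) + ... + 2r(t_{5}) + r(t_6)].
Sum ≈ 0.3647.

0.3647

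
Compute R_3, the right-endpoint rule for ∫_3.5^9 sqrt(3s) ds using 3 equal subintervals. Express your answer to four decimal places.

25.3604

Δs = (9 − 3.5)/3 = 11/6.
Right endpoints: 16/3, 43/6, 9.
f(16/3) ≈ 4.0000, f(43/6) ≈ 4.6368, f(9) ≈ 5.1962.
Sum = Δs · [f(16/3) + f(43/6) + f(9)].
Sum ≈ 25.3604.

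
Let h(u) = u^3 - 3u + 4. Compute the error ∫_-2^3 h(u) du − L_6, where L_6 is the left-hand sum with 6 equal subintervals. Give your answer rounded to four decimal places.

Exact integral: ∫_-2^3 h(u) du = 28.75.
L_6 ≈ 21.284722.
Error ≈ 28.75 − 21.284722 ≈ 7.4653.

7.4653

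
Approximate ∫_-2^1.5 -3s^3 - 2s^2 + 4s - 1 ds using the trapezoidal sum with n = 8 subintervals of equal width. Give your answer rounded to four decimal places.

-6.3523

Δs = (1.5 − (-2))/8 = 0.4375.
f(-2) = 7, f(-1.5625) = -2821/4096, f(-1.125) = -1925/512, f(-0.6875) = -15239/4096, f(-0.25) = -2.078125, f(0.1875) = -1393/4096, f(0.625) = -7/512, f(1.0625) = -10675/4096, f(1.5) = -9.625.
T_8 = (Δs/2)·[f(s_0) + 2f(s_1) + ... + 2f(s_{7}) + f(s_8)].
Sum ≈ -6.3523.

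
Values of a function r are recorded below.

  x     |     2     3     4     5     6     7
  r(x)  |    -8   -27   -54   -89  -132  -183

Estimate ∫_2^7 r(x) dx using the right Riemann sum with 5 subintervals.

-485

Δx = 1.
Sum = 1·[(-27) + (-54) + (-89) + (-132) + (-183)] = -485.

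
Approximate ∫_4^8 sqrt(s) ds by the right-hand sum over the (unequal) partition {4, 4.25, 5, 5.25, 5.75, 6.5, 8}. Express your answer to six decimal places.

Subinterval widths: 0.25, 0.75, 0.25, 0.5, 0.75, 1.5.
Right endpoints: 4.25, 5, 5.25, 5.75, 6.5, 8.
f(4.25) ≈ 2.061553, f(5) ≈ 2.236068, f(5.25) ≈ 2.291288, f(5.75) ≈ 2.397916, f(6.5) ≈ 2.549510, f(8) ≈ 2.828427.
Sum = Σ Δs_i · f(s_i).
Sum ≈ 10.118992.

10.118992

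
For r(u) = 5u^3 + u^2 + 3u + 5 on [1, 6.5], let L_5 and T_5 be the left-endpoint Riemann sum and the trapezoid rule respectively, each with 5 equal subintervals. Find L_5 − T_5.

L_5 = 1689.93.
T_5 = 2474.16125.
L_5 − T_5 = -784.23125.

-784.23125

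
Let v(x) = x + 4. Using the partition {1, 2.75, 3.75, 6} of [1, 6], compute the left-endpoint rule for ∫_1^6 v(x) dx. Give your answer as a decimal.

32.9375

Subinterval widths: 1.75, 1, 2.25.
Left endpoints: 1, 2.75, 3.75.
v(1) = 5, v(2.75) = 6.75, v(3.75) = 7.75.
Sum = Σ Δx_i · v(x_i).
Sum = 32.9375.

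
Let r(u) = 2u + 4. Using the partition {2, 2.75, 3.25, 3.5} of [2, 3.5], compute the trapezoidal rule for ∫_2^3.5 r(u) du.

14.25

Subinterval widths: 0.75, 0.5, 0.25.
r(2) = 8, r(2.75) = 9.5, r(3.25) = 10.5, r(3.5) = 11.
On each subinterval the trapezoid contributes (Δu_i/2)·[r(u_{i-1}) + r(u_i)].
Sum = 14.25.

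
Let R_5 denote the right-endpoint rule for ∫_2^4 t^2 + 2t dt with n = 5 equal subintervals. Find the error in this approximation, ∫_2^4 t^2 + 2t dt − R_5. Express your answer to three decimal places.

-3.253

Exact integral: ∫_2^4 f(t) dt ≈ 30.66667.
R_5 = 33.92.
Error ≈ 30.66667 − 33.92 ≈ -3.253.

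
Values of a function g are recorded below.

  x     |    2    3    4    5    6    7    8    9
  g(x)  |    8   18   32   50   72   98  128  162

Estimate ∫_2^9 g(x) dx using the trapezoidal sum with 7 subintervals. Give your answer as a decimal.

Δx = 1.
T_7 = (1/2)·[8 + 2·18 + 2·32 + 2·50 + 2·72 + 2·98 + 2·128 + 162] = 483.

483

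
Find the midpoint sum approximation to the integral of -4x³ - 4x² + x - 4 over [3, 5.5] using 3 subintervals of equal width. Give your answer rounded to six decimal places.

-1011.313657

Δx = (5.5 − 3)/3 = 5/6.
Midpoints: 41/12, 4.25, 61/12.
f(41/12) = -89345/432, f(4.25) = -379.0625, f(61/12) = -271165/432.
Sum = Δx · [f(41/12) + f(4.25) + f(61/12)].
Sum ≈ -1011.313657.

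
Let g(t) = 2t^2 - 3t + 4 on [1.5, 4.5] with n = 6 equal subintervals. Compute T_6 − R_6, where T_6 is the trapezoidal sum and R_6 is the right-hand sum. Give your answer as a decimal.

-6.75

T_6 = 43.75.
R_6 = 50.5.
T_6 − R_6 = -6.75.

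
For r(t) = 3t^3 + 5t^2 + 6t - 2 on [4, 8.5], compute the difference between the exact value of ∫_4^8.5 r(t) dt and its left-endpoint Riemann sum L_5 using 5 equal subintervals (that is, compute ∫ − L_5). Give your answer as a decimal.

844.171875

Exact integral: ∫_4^8.5 r(t) dt = 4799.671875.
L_5 = 3955.5.
Error = 4799.671875 − 3955.5 = 844.171875.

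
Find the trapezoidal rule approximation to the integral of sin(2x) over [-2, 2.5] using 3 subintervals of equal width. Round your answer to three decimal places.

-0.050

Δx = (2.5 − (-2))/3 = 1.5.
f(-2) ≈ 0.757, f(-0.5) ≈ -0.841, f(1) ≈ 0.909, f(2.5) ≈ -0.959.
T_3 = (Δx/2)·[f(x_0) + 2f(x_1) + 2f(x_2) + f(x_3)].
Sum ≈ -0.050.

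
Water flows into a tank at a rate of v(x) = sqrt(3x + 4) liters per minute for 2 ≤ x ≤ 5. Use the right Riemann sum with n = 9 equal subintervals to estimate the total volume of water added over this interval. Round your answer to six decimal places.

11.575188

Δx = (5 − 2)/9 = 1/3.
Right endpoints: 7/3, 8/3, 3, 10/3, 11/3, 4, 13/3, 14/3, 5.
v(7/3) ≈ 3.316625, v(8/3) ≈ 3.464102, v(3) ≈ 3.605551, v(10/3) ≈ 3.741657, v(11/3) ≈ 3.872983, v(4) ≈ 4.000000, v(13/3) ≈ 4.123106, v(14/3) ≈ 4.242641, v(5) ≈ 4.358899.
Sum = Δx · [v(7/3) + v(8/3) + v(3) + ...].
Sum ≈ 11.575188.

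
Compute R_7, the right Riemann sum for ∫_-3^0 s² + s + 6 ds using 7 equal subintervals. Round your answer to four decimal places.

Δs = (0 − (-3))/7 = 3/7.
Right endpoints: -18/7, -15/7, -12/7, -9/7, -6/7, -3/7, 0.
f(-18/7) = 492/49, f(-15/7) = 414/49, f(-12/7) = 354/49, f(-9/7) = 312/49, f(-6/7) = 288/49, f(-3/7) = 282/49, f(0) = 6.
Sum = Δs · [f(-18/7) + f(-15/7) + f(-12/7) + ...].
Sum ≈ 21.3061.

21.3061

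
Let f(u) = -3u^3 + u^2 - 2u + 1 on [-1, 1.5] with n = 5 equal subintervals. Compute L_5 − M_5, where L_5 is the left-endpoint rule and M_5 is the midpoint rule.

L_5 = 3.75.
M_5 = -0.2734375.
L_5 − M_5 = 4.0234375.

4.0234375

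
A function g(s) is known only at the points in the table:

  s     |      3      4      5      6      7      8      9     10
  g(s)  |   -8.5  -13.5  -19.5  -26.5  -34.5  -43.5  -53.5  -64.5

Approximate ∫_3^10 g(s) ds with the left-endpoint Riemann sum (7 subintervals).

-199.5

Δs = 1.
Sum = 1·[(-8.5) + (-13.5) + (-19.5) + (-26.5) + (-34.5) + (-43.5) + (-53.5)] = -199.5.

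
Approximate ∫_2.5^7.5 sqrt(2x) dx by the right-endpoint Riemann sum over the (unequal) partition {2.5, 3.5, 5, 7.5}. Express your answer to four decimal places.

Subinterval widths: 1, 1.5, 2.5.
Right endpoints: 3.5, 5, 7.5.
f(3.5) ≈ 2.6458, f(5) ≈ 3.1623, f(7.5) ≈ 3.8730.
Sum = Σ Δx_i · f(x_i).
Sum ≈ 17.0716.

17.0716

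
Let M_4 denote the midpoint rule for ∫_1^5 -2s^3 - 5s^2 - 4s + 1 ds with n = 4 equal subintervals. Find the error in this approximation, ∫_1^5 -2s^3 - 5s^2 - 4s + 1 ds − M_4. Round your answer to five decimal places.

-7.66667

Exact integral: ∫_1^5 f(s) ds ≈ -562.6666667.
M_4 = -555.
Error ≈ -562.6666667 − (-555) ≈ -7.66667.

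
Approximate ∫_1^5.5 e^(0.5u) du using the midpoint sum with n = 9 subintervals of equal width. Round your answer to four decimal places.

27.9151

Δu = (5.5 − 1)/9 = 0.5.
Midpoints: 1.25, 1.75, 2.25, 2.75, 3.25, 3.75, 4.25, 4.75, 5.25.
f(1.25) ≈ 1.8682, f(1.75) ≈ 2.3989, f(2.25) ≈ 3.0802, f(2.75) ≈ 3.9551, f(3.25) ≈ 5.0784, f(3.75) ≈ 6.5208, f(4.25) ≈ 8.3729, f(4.75) ≈ 10.7510, f(5.25) ≈ 13.8046.
Sum = Δu · [f(1.25) + f(1.75) + f(2.25) + ...].
Sum ≈ 27.9151.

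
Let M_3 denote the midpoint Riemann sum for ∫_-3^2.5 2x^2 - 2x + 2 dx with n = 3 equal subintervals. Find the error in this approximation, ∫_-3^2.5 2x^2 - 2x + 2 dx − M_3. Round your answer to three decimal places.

3.081

Exact integral: ∫_-3^2.5 f(x) dx ≈ 42.16667.
M_3 ≈ 39.08565.
Error ≈ 42.16667 − 39.08565 ≈ 3.081.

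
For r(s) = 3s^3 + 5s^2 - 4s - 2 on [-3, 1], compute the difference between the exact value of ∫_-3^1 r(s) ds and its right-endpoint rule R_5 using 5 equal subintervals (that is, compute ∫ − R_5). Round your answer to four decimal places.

-9.4933

Exact integral: ∫_-3^1 r(s) ds ≈ -5.333333.
R_5 = 4.16.
Error ≈ -5.333333 − 4.16 ≈ -9.4933.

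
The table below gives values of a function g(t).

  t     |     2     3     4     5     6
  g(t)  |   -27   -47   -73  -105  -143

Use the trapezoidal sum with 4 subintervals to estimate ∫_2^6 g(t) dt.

-310

Δt = 1.
T_4 = (1/2)·[(-27) + 2·(-47) + 2·(-73) + 2·(-105) + (-143)] = -310.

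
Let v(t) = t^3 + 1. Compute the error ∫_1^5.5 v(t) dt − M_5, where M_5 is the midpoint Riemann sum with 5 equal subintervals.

2.9615625

Exact integral: ∫_1^5.5 v(t) dt = 233.015625.
M_5 = 230.0540625.
Error = 233.015625 − 230.0540625 = 2.9615625.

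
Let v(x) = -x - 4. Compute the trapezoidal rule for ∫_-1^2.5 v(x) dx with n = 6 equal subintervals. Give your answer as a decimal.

Δx = (2.5 − (-1))/6 = 7/12.
v(-1) = -3, v(-5/12) = -43/12, v(1/6) = -25/6, v(0.75) = -4.75, v(4/3) = -16/3, v(23/12) = -71/12, v(2.5) = -6.5.
T_6 = (Δx/2)·[v(x_0) + 2v(x_1) + ... + 2v(x_{5}) + v(x_6)].
Sum = -16.625.

-16.625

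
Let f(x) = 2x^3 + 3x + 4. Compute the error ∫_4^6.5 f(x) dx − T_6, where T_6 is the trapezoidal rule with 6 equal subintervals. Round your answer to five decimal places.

Exact integral: ∫_4^6.5 f(x) dx = 813.90625.
T_6 ≈ 816.1848958.
Error ≈ 813.90625 − 816.1848958 ≈ -2.27865.

-2.27865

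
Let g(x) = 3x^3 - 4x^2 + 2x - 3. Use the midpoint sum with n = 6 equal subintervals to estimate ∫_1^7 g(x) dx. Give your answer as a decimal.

1358

Δx = (7 − 1)/6 = 1.
Midpoints: 1.5, 2.5, 3.5, 4.5, 5.5, 6.5.
g(1.5) = 1.125, g(2.5) = 23.875, g(3.5) = 83.625, g(4.5) = 198.375, g(5.5) = 386.125, g(6.5) = 664.875.
Sum = Δx · [g(1.5) + g(2.5) + g(3.5) + ...].
Sum = 1358.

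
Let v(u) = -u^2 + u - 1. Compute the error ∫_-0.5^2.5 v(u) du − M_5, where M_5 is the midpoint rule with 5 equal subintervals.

-0.09

Exact integral: ∫_-0.5^2.5 v(u) du = -5.25.
M_5 = -5.16.
Error = -5.25 − (-5.16) = -0.09.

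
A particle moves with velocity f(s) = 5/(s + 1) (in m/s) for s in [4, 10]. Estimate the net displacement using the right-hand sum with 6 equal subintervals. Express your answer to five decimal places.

Δs = (10 − 4)/6 = 1.
Right endpoints: 5, 6, 7, 8, 9, 10.
f(5) = 5/6, f(6) = 5/7, f(7) = 0.625, f(8) = 5/9, f(9) = 0.5, f(10) = 5/11.
Sum = Δs · [f(5) + f(6) + f(7) + ...].
Sum ≈ 3.68272.

3.68272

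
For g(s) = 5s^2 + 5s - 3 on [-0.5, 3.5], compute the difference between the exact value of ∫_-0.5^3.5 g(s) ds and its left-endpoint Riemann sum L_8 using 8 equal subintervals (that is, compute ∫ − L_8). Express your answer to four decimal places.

19.1667

Exact integral: ∫_-0.5^3.5 g(s) ds ≈ 89.666667.
L_8 = 70.5.
Error ≈ 89.666667 − 70.5 ≈ 19.1667.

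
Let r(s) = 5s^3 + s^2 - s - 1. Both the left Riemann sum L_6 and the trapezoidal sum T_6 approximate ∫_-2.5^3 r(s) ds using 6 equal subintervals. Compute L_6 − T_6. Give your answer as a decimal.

-96.421875

L_6 ≈ -33.0079572.
T_6 ≈ 63.4139178.
L_6 − T_6 = -96.421875.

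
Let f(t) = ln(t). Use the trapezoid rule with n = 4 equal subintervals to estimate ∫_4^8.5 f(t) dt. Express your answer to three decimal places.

8.131

Δt = (8.5 − 4)/4 = 1.125.
f(4) ≈ 1.386, f(5.125) ≈ 1.634, f(6.25) ≈ 1.833, f(7.375) ≈ 1.998, f(8.5) ≈ 2.140.
T_4 = (Δt/2)·[f(t_0) + 2f(t_1) + 2f(t_2) + 2f(t_3) + f(t_4)].
Sum ≈ 8.131.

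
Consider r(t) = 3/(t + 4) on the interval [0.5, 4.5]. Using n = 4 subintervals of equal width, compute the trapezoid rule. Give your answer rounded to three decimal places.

1.917

Δt = (4.5 − 0.5)/4 = 1.
r(0.5) = 2/3, r(1.5) = 6/11, r(2.5) = 6/13, r(3.5) = 0.4, r(4.5) = 6/17.
T_4 = (Δt/2)·[r(t_0) + 2r(t_1) + 2r(t_2) + 2r(t_3) + r(t_4)].
Sum ≈ 1.917.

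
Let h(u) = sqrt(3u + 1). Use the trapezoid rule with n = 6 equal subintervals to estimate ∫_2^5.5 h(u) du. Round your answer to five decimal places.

Δu = (5.5 − 2)/6 = 7/12.
h(2) ≈ 2.64575, h(31/12) ≈ 2.95804, h(19/6) ≈ 3.24037, h(3.75) ≈ 3.50000, h(13/3) ≈ 3.74166, h(59/12) ≈ 3.96863, h(5.5) ≈ 4.18330.
T_6 = (Δu/2)·[h(u_0) + 2h(u_1) + ... + 2h(u_{5}) + h(u_6)].
Sum ≈ 12.14688.

12.14688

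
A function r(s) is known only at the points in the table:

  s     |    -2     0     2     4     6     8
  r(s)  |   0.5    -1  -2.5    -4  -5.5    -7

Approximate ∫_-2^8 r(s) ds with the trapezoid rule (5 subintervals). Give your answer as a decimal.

Δs = 2.
T_5 = (2/2)·[0.5 + 2·(-1) + 2·(-2.5) + 2·(-4) + 2·(-5.5) + (-7)] = -32.5.

-32.5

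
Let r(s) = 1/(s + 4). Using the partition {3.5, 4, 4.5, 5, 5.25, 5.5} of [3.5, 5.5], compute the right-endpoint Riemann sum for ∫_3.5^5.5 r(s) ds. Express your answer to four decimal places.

Subinterval widths: 0.5, 0.5, 0.5, 0.25, 0.25.
Right endpoints: 4, 4.5, 5, 5.25, 5.5.
r(4) = 0.125, r(4.5) = 2/17, r(5) = 1/9, r(5.25) = 4/37, r(5.5) = 2/19.
Sum = Σ Δs_i · r(s_i).
Sum ≈ 0.2302.

0.2302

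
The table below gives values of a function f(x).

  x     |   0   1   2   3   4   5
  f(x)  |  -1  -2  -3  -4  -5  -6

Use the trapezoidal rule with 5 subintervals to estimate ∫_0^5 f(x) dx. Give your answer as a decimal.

-17.5

Δx = 1.
T_5 = (1/2)·[(-1) + 2·(-2) + 2·(-3) + 2·(-4) + 2·(-5) + (-6)] = -17.5.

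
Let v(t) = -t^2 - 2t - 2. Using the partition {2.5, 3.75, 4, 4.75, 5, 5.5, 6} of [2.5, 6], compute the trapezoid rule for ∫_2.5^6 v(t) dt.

Subinterval widths: 1.25, 0.25, 0.75, 0.25, 0.5, 0.5.
v(2.5) = -13.25, v(3.75) = -23.5625, v(4) = -26, v(4.75) = -34.0625, v(5) = -37, v(5.5) = -43.25, v(6) = -50.
On each subinterval the trapezoid contributes (Δt_i/2)·[v(t_{i-1}) + v(t_i)].
Sum = -103.984375.

-103.984375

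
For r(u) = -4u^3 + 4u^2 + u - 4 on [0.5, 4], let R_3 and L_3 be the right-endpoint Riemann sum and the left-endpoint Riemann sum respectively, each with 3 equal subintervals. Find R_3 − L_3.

R_3 ≈ -305.407407.
L_3 ≈ -84.907407.
R_3 − L_3 = -220.5.

-220.5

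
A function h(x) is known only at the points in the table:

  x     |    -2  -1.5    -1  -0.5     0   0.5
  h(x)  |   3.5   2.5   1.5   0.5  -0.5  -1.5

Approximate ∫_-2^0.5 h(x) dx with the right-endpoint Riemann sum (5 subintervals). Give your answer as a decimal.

1.25

Δx = 0.5.
Sum = 0.5·[2.5 + 1.5 + 0.5 + (-0.5) + (-1.5)] = 1.25.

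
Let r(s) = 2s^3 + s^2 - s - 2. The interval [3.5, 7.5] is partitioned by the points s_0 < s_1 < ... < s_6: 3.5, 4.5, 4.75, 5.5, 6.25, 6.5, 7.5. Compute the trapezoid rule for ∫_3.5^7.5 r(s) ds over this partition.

1619.625

Subinterval widths: 1, 0.25, 0.75, 0.75, 0.25, 1.
r(3.5) = 92.5, r(4.5) = 196, r(4.75) = 230.15625, r(5.5) = 355.5, r(6.25) = 519.09375, r(6.5) = 583, r(7.5) = 890.5.
On each subinterval the trapezoid contributes (Δs_i/2)·[r(s_{i-1}) + r(s_i)].
Sum = 1619.625.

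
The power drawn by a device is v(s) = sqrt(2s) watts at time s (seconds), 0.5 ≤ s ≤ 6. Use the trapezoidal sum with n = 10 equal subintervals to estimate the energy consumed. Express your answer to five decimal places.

Δs = (6 − 0.5)/10 = 0.55.
v(0.5) ≈ 1.00000, v(1.05) ≈ 1.44914, v(1.6) ≈ 1.78885, v(2.15) ≈ 2.07364, v(2.7) ≈ 2.32379, v(3.25) ≈ 2.54951, v(3.8) ≈ 2.75681, v(4.35) ≈ 2.94958, v(4.9) ≈ 3.13050, v(5.45) ≈ 3.30151, v(6) ≈ 3.46410.
T_10 = (Δs/2)·[v(s_0) + 2v(s_1) + ... + 2v(s_{9}) + v(s_10)].
Sum ≈ 13.50546.

13.50546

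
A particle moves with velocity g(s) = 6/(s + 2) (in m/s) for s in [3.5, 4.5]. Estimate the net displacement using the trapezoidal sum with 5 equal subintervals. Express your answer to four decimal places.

Δs = (4.5 − 3.5)/5 = 0.2.
g(3.5) = 12/11, g(3.7) = 20/19, g(3.9) = 60/59, g(4.1) = 60/61, g(4.3) = 20/21, g(4.5) = 12/13.
T_5 = (Δs/2)·[g(s_0) + 2g(s_1) + ... + 2g(s_{4}) + g(s_5)].
Sum ≈ 1.0025.

1.0025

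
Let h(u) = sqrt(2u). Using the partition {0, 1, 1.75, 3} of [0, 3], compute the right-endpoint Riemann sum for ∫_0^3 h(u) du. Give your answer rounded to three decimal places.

5.879

Subinterval widths: 1, 0.75, 1.25.
Right endpoints: 1, 1.75, 3.
h(1) ≈ 1.414, h(1.75) ≈ 1.871, h(3) ≈ 2.449.
Sum = Σ Δu_i · h(u_i).
Sum ≈ 5.879.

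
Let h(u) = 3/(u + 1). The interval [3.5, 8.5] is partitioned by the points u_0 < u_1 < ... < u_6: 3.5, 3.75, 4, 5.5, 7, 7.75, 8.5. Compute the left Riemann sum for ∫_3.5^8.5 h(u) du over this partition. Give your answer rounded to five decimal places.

Subinterval widths: 0.25, 0.25, 1.5, 1.5, 0.75, 0.75.
Left endpoints: 3.5, 3.75, 4, 5.5, 7, 7.75.
h(3.5) = 2/3, h(3.75) = 12/19, h(4) = 0.6, h(5.5) = 6/13, h(7) = 0.375, h(7.75) = 12/35.
Sum = Σ Δu_i · h(u_i).
Sum ≈ 2.45526.

2.45526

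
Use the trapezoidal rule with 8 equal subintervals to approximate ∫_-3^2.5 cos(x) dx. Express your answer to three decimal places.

0.710

Δx = (2.5 − (-3))/8 = 0.6875.
f(-3) ≈ -0.990, f(-2.3125) ≈ -0.676, f(-1.625) ≈ -0.054, f(-0.9375) ≈ 0.592, f(-0.25) ≈ 0.969, f(0.4375) ≈ 0.906, f(1.125) ≈ 0.431, f(1.8125) ≈ -0.239, f(2.5) ≈ -0.801.
T_8 = (Δx/2)·[f(x_0) + 2f(x_1) + ... + 2f(x_{7}) + f(x_8)].
Sum ≈ 0.710.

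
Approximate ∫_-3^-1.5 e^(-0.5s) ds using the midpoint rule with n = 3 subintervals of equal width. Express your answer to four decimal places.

Δs = (-1.5 − (-3))/3 = 0.5.
Midpoints: -2.75, -2.25, -1.75.
f(-2.75) ≈ 3.9551, f(-2.25) ≈ 3.0802, f(-1.75) ≈ 2.3989.
Sum = Δs · [f(-2.75) + f(-2.25) + f(-1.75)].
Sum ≈ 4.7171.

4.7171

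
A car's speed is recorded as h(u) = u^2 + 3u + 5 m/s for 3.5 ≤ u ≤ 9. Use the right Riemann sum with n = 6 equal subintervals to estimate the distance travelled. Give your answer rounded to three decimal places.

399.177

Δu = (9 − 3.5)/6 = 11/12.
Right endpoints: 53/12, 16/3, 6.25, 43/6, 97/12, 9.
h(53/12) = 5437/144, h(16/3) = 445/9, h(6.25) = 62.8125, h(43/6) = 2803/36, h(97/12) = 13621/144, h(9) = 113.
Sum = Δu · [h(53/12) + h(16/3) + h(6.25) + ...].
Sum ≈ 399.177.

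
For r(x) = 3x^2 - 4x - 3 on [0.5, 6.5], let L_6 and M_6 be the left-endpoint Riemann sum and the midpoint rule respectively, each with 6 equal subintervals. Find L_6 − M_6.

-46.5

L_6 = 124.5.
M_6 = 171.
L_6 − M_6 = -46.5.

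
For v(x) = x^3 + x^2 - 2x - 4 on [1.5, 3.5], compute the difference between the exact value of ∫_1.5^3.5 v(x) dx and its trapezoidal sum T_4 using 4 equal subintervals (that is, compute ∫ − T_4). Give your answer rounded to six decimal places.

-0.708333

Exact integral: ∫_1.5^3.5 v(x) dx ≈ 31.41666667.
T_4 = 32.125.
Error ≈ 31.41666667 − 32.125 ≈ -0.708333.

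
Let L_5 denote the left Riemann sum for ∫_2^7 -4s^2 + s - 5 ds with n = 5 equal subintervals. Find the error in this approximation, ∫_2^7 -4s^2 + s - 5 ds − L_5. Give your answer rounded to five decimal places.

-84.16667

Exact integral: ∫_2^7 f(s) ds ≈ -449.1666667.
L_5 = -365.
Error ≈ -449.1666667 − (-365) ≈ -84.16667.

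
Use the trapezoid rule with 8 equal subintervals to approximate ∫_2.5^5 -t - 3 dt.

-16.875

Δt = (5 − 2.5)/8 = 0.3125.
f(2.5) = -5.5, f(2.8125) = -5.8125, f(3.125) = -6.125, f(3.4375) = -6.4375, f(3.75) = -6.75, f(4.0625) = -7.0625, f(4.375) = -7.375, f(4.6875) = -7.6875, f(5) = -8.
T_8 = (Δt/2)·[f(t_0) + 2f(t_1) + ... + 2f(t_{7}) + f(t_8)].
Sum = -16.875.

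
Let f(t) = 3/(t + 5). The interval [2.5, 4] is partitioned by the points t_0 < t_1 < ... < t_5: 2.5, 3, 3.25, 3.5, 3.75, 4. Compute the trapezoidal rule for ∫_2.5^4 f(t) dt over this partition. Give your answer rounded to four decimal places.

0.5472

Subinterval widths: 0.5, 0.25, 0.25, 0.25, 0.25.
f(2.5) = 0.4, f(3) = 0.375, f(3.25) = 4/11, f(3.5) = 6/17, f(3.75) = 12/35, f(4) = 1/3.
On each subinterval the trapezoid contributes (Δt_i/2)·[f(t_{i-1}) + f(t_i)].
Sum ≈ 0.5472.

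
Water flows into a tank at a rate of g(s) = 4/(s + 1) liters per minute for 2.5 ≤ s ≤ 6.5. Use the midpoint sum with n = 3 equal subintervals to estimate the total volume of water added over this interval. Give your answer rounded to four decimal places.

Δs = (6.5 − 2.5)/3 = 4/3.
Midpoints: 19/6, 4.5, 35/6.
g(19/6) = 0.96, g(4.5) = 8/11, g(35/6) = 24/41.
Sum = Δs · [g(19/6) + g(4.5) + g(35/6)].
Sum ≈ 3.0302.

3.0302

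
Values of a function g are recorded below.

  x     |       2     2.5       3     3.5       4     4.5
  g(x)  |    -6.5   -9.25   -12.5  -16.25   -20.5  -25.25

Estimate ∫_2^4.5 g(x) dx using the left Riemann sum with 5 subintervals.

-32.5

Δx = 0.5.
Sum = 0.5·[(-6.5) + (-9.25) + (-12.5) + (-16.25) + (-20.5)] = -32.5.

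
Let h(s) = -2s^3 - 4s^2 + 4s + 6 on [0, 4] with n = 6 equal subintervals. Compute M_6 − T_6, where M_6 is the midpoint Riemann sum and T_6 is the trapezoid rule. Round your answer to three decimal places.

7.111

M_6 ≈ -154.96296.
T_6 ≈ -162.07407.
M_6 − T_6 ≈ 7.111.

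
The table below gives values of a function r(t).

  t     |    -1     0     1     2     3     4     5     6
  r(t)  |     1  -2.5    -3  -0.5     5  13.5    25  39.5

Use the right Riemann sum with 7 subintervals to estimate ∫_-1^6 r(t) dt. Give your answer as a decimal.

77

Δt = 1.
Sum = 1·[(-2.5) + (-3) + (-0.5) + 5 + 13.5 + 25 + 39.5] = 77.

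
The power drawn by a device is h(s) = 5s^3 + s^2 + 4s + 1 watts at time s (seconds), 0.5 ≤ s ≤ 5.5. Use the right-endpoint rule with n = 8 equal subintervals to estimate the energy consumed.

Δs = (5.5 − 0.5)/8 = 0.625.
Right endpoints: 1.125, 1.75, 2.375, 3, 3.625, 4.25, 4.875, 5.5.
h(1.125) = 7109/512, h(1.75) = 37.859375, h(2.375) = 42559/512, h(3) = 157, h(3.625) = 136609/512, h(4.25) = 419.890625, h(4.875) = 319259/512, h(5.5) = 885.125.
Sum = Δs · [h(1.125) + h(1.75) + h(2.375) + ...].
Sum = 1554.53125.

1554.53125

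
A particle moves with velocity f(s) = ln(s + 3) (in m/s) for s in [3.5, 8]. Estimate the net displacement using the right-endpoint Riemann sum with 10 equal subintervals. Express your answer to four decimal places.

Δs = (8 − 3.5)/10 = 0.45.
Right endpoints: 3.95, 4.4, 4.85, 5.3, 5.75, 6.2, 6.65, 7.1, 7.55, 8.
f(3.95) ≈ 1.9387, f(4.4) ≈ 2.0015, f(4.85) ≈ 2.0605, f(5.3) ≈ 2.1163, f(5.75) ≈ 2.1691, f(6.2) ≈ 2.2192, f(6.65) ≈ 2.2670, f(7.1) ≈ 2.3125, f(7.55) ≈ 2.3561, f(8) ≈ 2.3979.
Sum = Δs · [f(3.95) + f(4.4) + f(4.85) + ...].
Sum ≈ 9.8274.

9.8274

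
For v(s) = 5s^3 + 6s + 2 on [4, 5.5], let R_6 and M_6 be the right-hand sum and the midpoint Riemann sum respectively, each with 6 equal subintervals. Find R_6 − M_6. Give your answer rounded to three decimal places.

66.779

R_6 = 935.80078125.
M_6 ≈ 869.02148.
R_6 − M_6 ≈ 66.779.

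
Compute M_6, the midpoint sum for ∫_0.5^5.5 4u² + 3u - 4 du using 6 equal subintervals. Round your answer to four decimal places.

Δu = (5.5 − 0.5)/6 = 5/6.
Midpoints: 11/12, 1.75, 31/12, 41/12, 4.25, 61/12.
f(11/12) = 19/9, f(1.75) = 13.5, f(31/12) = 274/9, f(41/12) = 953/18, f(4.25) = 81, f(61/12) = 2063/18.
Sum = Δu · [f(11/12) + f(1.75) + f(31/12) + ...].
Sum ≈ 245.5093.

245.5093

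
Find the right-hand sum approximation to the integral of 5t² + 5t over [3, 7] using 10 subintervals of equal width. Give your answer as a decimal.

671.2

Δt = (7 − 3)/10 = 0.4.
Right endpoints: 3.4, 3.8, 4.2, 4.6, 5, 5.4, 5.8, 6.2, 6.6, 7.
f(3.4) = 74.8, f(3.8) = 91.2, f(4.2) = 109.2, f(4.6) = 128.8, f(5) = 150, f(5.4) = 172.8, f(5.8) = 197.2, f(6.2) = 223.2, f(6.6) = 250.8, f(7) = 280.
Sum = Δt · [f(3.4) + f(3.8) + f(4.2) + ...].
Sum = 671.2.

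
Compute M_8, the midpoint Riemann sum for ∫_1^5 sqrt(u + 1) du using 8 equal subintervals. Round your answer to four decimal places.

Δu = (5 − 1)/8 = 0.5.
Midpoints: 1.25, 1.75, 2.25, 2.75, 3.25, 3.75, 4.25, 4.75.
f(1.25) ≈ 1.5000, f(1.75) ≈ 1.6583, f(2.25) ≈ 1.8028, f(2.75) ≈ 1.9365, f(3.25) ≈ 2.0616, f(3.75) ≈ 2.1794, f(4.25) ≈ 2.2913, f(4.75) ≈ 2.3979.
Sum = Δu · [f(1.25) + f(1.75) + f(2.25) + ...].
Sum ≈ 7.9139.

7.9139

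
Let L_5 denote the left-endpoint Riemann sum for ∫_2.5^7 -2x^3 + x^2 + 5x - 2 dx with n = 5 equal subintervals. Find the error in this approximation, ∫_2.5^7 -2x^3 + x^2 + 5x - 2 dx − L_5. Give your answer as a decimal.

-248.56875

Exact integral: ∫_2.5^7 f(x) dx = -973.96875.
L_5 = -725.4.
Error = -973.96875 − (-725.4) = -248.56875.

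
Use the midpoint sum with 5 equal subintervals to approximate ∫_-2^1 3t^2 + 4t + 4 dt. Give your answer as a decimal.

14.73

Δt = (1 − (-2))/5 = 0.6.
Midpoints: -1.7, -1.1, -0.5, 0.1, 0.7.
f(-1.7) = 5.87, f(-1.1) = 3.23, f(-0.5) = 2.75, f(0.1) = 4.43, f(0.7) = 8.27.
Sum = Δt · [f(-1.7) + f(-1.1) + f(-0.5) + f(0.1) + f(0.7)].
Sum = 14.73.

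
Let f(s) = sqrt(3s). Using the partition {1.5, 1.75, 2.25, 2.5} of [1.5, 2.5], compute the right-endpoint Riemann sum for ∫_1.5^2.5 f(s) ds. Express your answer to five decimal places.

2.55651

Subinterval widths: 0.25, 0.5, 0.25.
Right endpoints: 1.75, 2.25, 2.5.
f(1.75) ≈ 2.29129, f(2.25) ≈ 2.59808, f(2.5) ≈ 2.73861.
Sum = Σ Δs_i · f(s_i).
Sum ≈ 2.55651.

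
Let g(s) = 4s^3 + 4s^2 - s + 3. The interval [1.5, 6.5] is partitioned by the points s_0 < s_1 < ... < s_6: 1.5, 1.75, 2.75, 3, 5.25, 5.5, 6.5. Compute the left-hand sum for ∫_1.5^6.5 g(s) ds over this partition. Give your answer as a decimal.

Subinterval widths: 0.25, 1, 0.25, 2.25, 0.25, 1.
Left endpoints: 1.5, 1.75, 2.75, 3, 5.25, 5.5.
g(1.5) = 24, g(1.75) = 34.9375, g(2.75) = 113.6875, g(3) = 144, g(5.25) = 686.8125, g(5.5) = 784.
Sum = Σ Δs_i · g(s_i).
Sum = 1349.0625.

1349.0625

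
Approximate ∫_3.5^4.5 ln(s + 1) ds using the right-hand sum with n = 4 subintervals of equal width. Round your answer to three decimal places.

Δs = (4.5 − 3.5)/4 = 0.25.
Right endpoints: 3.75, 4, 4.25, 4.5.
f(3.75) ≈ 1.558, f(4) ≈ 1.609, f(4.25) ≈ 1.658, f(4.5) ≈ 1.705.
Sum = Δs · [f(3.75) + f(4) + f(4.25) + f(4.5)].
Sum ≈ 1.633.

1.633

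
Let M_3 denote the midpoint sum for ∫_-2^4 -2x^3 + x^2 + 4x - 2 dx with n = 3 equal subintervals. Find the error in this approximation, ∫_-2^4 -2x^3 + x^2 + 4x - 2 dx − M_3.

Exact integral: ∫_-2^4 f(x) dx = -84.
M_3 = -74.
Error = -84 − (-74) = -10.

-10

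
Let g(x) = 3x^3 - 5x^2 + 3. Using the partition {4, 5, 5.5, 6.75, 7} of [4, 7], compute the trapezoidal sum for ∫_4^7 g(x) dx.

Subinterval widths: 1, 0.5, 1.25, 0.25.
g(4) = 115, g(5) = 253, g(5.5) = 350.875, g(6.75) = 697.828125, g(7) = 787.
On each subinterval the trapezoid contributes (Δx_i/2)·[g(x_{i-1}) + g(x_i)].
Sum = 1176.01171875.

1176.01171875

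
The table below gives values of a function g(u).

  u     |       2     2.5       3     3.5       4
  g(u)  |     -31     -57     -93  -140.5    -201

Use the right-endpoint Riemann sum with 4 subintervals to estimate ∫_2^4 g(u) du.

Δu = 0.5.
Sum = 0.5·[(-57) + (-93) + (-140.5) + (-201)] = -245.75.

-245.75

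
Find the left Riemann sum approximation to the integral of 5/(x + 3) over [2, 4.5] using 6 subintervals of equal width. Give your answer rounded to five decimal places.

Δx = (4.5 − 2)/6 = 5/12.
Left endpoints: 2, 29/12, 17/6, 3.25, 11/3, 49/12.
f(2) = 1, f(29/12) = 12/13, f(17/6) = 6/7, f(3.25) = 0.8, f(11/3) = 0.75, f(49/12) = 12/17.
Sum = Δx · [f(2) + f(29/12) + f(17/6) + ...].
Sum ≈ 2.09838.

2.09838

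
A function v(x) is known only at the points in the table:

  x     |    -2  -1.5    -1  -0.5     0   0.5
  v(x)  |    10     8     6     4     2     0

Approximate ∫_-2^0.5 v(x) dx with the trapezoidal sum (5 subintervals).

Δx = 0.5.
T_5 = (0.5/2)·[10 + 2·8 + 2·6 + 2·4 + 2·2 + 0] = 12.5.

12.5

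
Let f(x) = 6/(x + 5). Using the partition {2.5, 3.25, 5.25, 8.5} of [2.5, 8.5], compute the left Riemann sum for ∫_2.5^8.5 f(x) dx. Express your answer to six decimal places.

Subinterval widths: 0.75, 2, 3.25.
Left endpoints: 2.5, 3.25, 5.25.
f(2.5) = 0.8, f(3.25) = 8/11, f(5.25) = 24/41.
Sum = Σ Δx_i · f(x_i).
Sum ≈ 3.956984.

3.956984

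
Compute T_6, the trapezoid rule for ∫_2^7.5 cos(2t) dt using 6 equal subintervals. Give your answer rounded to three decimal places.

0.494

Δt = (7.5 − 2)/6 = 11/12.
f(2) ≈ -0.654, f(35/12) ≈ 0.901, f(23/6) ≈ 0.186, f(4.75) ≈ -0.997, f(17/3) ≈ 0.331, f(79/12) ≈ 0.825, f(7.5) ≈ -0.760.
T_6 = (Δt/2)·[f(t_0) + 2f(t_1) + ... + 2f(t_{5}) + f(t_6)].
Sum ≈ 0.494.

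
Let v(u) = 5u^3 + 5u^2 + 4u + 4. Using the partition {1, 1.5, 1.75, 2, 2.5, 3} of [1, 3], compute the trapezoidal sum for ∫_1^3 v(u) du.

Subinterval widths: 0.5, 0.25, 0.25, 0.5, 0.5.
v(1) = 18, v(1.5) = 38.125, v(1.75) = 53.109375, v(2) = 72, v(2.5) = 123.375, v(3) = 196.
On each subinterval the trapezoid contributes (Δu_i/2)·[v(u_{i-1}) + v(u_i)].
Sum = 169.76171875.

169.76171875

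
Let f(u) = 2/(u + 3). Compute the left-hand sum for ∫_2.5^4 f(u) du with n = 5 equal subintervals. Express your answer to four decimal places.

Δu = (4 − 2.5)/5 = 0.3.
Left endpoints: 2.5, 2.8, 3.1, 3.4, 3.7.
f(2.5) = 4/11, f(2.8) = 10/29, f(3.1) = 20/61, f(3.4) = 0.3125, f(3.7) = 20/67.
Sum = Δu · [f(2.5) + f(2.8) + f(3.1) + f(3.4) + f(3.7)].
Sum ≈ 0.4942.

0.4942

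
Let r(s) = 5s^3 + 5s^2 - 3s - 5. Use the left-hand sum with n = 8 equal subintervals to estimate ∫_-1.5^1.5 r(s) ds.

Δs = (1.5 − (-1.5))/8 = 0.375.
Left endpoints: -1.5, -1.125, -0.75, -0.375, 0, 0.375, 0.75, 1.125.
r(-1.5) = -6.125, r(-1.125) = -1237/512, r(-0.75) = -2.046875, r(-0.375) = -1759/512, r(0) = -5, r(0.375) = -2641/512, r(0.75) = -2.328125, r(1.125) = 2597/512.
Sum = Δs · [r(-1.5) + r(-1.125) + r(-0.75) + ...].
Sum = -8.0390625.

-8.0390625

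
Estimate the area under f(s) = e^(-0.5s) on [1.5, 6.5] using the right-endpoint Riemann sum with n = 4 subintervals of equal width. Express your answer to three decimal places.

0.624

Δs = (6.5 − 1.5)/4 = 1.25.
Right endpoints: 2.75, 4, 5.25, 6.5.
f(2.75) ≈ 0.253, f(4) ≈ 0.135, f(5.25) ≈ 0.072, f(6.5) ≈ 0.039.
Sum = Δs · [f(2.75) + f(4) + f(5.25) + f(6.5)].
Sum ≈ 0.624.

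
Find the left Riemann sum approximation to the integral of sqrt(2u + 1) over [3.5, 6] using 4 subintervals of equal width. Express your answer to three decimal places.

7.836

Δu = (6 − 3.5)/4 = 0.625.
Left endpoints: 3.5, 4.125, 4.75, 5.375.
f(3.5) ≈ 2.828, f(4.125) ≈ 3.041, f(4.75) ≈ 3.240, f(5.375) ≈ 3.428.
Sum = Δu · [f(3.5) + f(4.125) + f(4.75) + f(5.375)].
Sum ≈ 7.836.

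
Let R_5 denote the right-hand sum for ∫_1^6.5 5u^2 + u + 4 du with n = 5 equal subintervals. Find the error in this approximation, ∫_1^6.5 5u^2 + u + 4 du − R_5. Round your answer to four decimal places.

-122.0083

Exact integral: ∫_1^6.5 f(u) du ≈ 498.666667.
R_5 = 620.675.
Error ≈ 498.666667 − 620.675 ≈ -122.0083.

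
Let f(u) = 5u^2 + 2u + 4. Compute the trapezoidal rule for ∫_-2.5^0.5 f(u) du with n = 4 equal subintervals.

33.65625

Δu = (0.5 − (-2.5))/4 = 0.75.
f(-2.5) = 30.25, f(-1.75) = 15.8125, f(-1) = 7, f(-0.25) = 3.8125, f(0.5) = 6.25.
T_4 = (Δu/2)·[f(u_0) + 2f(u_1) + 2f(u_2) + 2f(u_3) + f(u_4)].
Sum = 33.65625.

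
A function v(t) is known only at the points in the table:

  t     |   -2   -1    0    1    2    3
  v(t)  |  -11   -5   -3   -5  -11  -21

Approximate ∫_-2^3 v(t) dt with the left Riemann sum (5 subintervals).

-35

Δt = 1.
Sum = 1·[(-11) + (-5) + (-3) + (-5) + (-11)] = -35.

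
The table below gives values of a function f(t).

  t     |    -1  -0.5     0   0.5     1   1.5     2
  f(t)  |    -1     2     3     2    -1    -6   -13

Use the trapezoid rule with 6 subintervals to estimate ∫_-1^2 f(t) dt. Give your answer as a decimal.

Δt = 0.5.
T_6 = (0.5/2)·[(-1) + 2·2 + 2·3 + 2·2 + 2·(-1) + 2·(-6) + (-13)] = -3.5.

-3.5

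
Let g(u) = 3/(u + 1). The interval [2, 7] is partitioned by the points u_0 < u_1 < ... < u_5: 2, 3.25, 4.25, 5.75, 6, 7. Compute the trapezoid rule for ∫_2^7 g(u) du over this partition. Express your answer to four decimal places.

Subinterval widths: 1.25, 1, 1.5, 0.25, 1.
g(2) = 1, g(3.25) = 12/17, g(4.25) = 4/7, g(5.75) = 4/9, g(6) = 3/7, g(7) = 0.375.
On each subinterval the trapezoid contributes (Δu_i/2)·[g(u_{i-1}) + g(u_i)].
Sum ≈ 2.9776.

2.9776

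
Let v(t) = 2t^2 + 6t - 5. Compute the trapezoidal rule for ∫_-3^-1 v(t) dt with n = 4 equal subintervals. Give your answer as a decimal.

Δt = (-1 − (-3))/4 = 0.5.
v(-3) = -5, v(-2.5) = -7.5, v(-2) = -9, v(-1.5) = -9.5, v(-1) = -9.
T_4 = (Δt/2)·[v(t_0) + 2v(t_1) + 2v(t_2) + 2v(t_3) + v(t_4)].
Sum = -16.5.

-16.5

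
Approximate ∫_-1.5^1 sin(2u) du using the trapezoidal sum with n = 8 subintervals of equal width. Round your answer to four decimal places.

-0.2775

Δu = (1 − (-1.5))/8 = 0.3125.
f(-1.5) ≈ -0.1411, f(-1.1875) ≈ -0.6937, f(-0.875) ≈ -0.9840, f(-0.5625) ≈ -0.9023, f(-0.25) ≈ -0.4794, f(0.0625) ≈ 0.1247, f(0.375) ≈ 0.6816, f(0.6875) ≈ 0.9809, f(1) ≈ 0.9093.
T_8 = (Δu/2)·[f(u_0) + 2f(u_1) + ... + 2f(u_{7}) + f(u_8)].
Sum ≈ -0.2775.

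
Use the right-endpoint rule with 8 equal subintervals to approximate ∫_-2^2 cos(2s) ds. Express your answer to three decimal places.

-0.693

Δs = (2 − (-2))/8 = 0.5.
Right endpoints: -1.5, -1, -0.5, 0, 0.5, 1, 1.5, 2.
f(-1.5) ≈ -0.990, f(-1) ≈ -0.416, f(-0.5) ≈ 0.540, f(0) ≈ 1.000, f(0.5) ≈ 0.540, f(1) ≈ -0.416, f(1.5) ≈ -0.990, f(2) ≈ -0.654.
Sum = Δs · [f(-1.5) + f(-1) + f(-0.5) + ...].
Sum ≈ -0.693.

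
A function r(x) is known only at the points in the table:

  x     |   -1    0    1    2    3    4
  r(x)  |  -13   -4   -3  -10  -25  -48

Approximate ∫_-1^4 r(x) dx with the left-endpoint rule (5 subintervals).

-55

Δx = 1.
Sum = 1·[(-13) + (-4) + (-3) + (-10) + (-25)] = -55.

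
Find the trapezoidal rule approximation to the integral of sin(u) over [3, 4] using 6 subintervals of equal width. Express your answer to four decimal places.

Δu = (4 − 3)/6 = 1/6.
f(3) ≈ 0.1411, f(19/6) ≈ -0.0251, f(10/3) ≈ -0.1906, f(3.5) ≈ -0.3508, f(11/3) ≈ -0.5013, f(23/6) ≈ -0.6379, f(4) ≈ -0.7568.
T_6 = (Δu/2)·[f(u_0) + 2f(u_1) + ... + 2f(u_{5}) + f(u_6)].
Sum ≈ -0.3356.

-0.3356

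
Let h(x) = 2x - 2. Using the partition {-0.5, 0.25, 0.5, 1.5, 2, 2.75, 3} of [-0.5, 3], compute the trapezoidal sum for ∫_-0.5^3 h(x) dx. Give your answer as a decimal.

1.75

Subinterval widths: 0.75, 0.25, 1, 0.5, 0.75, 0.25.
h(-0.5) = -3, h(0.25) = -1.5, h(0.5) = -1, h(1.5) = 1, h(2) = 2, h(2.75) = 3.5, h(3) = 4.
On each subinterval the trapezoid contributes (Δx_i/2)·[h(x_{i-1}) + h(x_i)].
Sum = 1.75.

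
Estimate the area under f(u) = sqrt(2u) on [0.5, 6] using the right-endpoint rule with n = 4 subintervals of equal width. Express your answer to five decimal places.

15.11329

Δu = (6 − 0.5)/4 = 1.375.
Right endpoints: 1.875, 3.25, 4.625, 6.
f(1.875) ≈ 1.93649, f(3.25) ≈ 2.54951, f(4.625) ≈ 3.04138, f(6) ≈ 3.46410.
Sum = Δu · [f(1.875) + f(3.25) + f(4.625) + f(6)].
Sum ≈ 15.11329.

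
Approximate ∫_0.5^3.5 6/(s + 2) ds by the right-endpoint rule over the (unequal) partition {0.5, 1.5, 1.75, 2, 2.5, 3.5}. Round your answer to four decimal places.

4.2469

Subinterval widths: 1, 0.25, 0.25, 0.5, 1.
Right endpoints: 1.5, 1.75, 2, 2.5, 3.5.
f(1.5) = 12/7, f(1.75) = 1.6, f(2) = 1.5, f(2.5) = 4/3, f(3.5) = 12/11.
Sum = Σ Δs_i · f(s_i).
Sum ≈ 4.2469.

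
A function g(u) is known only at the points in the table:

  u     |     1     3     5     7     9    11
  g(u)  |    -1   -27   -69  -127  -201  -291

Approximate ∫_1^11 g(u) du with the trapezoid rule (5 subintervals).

Δu = 2.
T_5 = (2/2)·[(-1) + 2·(-27) + 2·(-69) + 2·(-127) + 2·(-201) + (-291)] = -1140.

-1140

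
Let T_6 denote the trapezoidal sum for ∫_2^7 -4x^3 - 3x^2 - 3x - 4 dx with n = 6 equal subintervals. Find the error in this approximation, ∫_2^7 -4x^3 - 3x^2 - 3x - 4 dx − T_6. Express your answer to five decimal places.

32.98611

Exact integral: ∫_2^7 f(x) dx = -2807.5.
T_6 ≈ -2840.4861111.
Error ≈ -2807.5 − (-2840.4861111) ≈ 32.98611.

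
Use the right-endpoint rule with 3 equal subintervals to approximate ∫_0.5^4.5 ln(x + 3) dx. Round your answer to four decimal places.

7.2128

Δx = (4.5 − 0.5)/3 = 4/3.
Right endpoints: 11/6, 19/6, 4.5.
f(11/6) ≈ 1.5755, f(19/6) ≈ 1.8192, f(4.5) ≈ 2.0149.
Sum = Δx · [f(11/6) + f(19/6) + f(4.5)].
Sum ≈ 7.2128.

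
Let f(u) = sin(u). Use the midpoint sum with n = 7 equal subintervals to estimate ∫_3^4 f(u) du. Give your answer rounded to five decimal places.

Δu = (4 − 3)/7 = 1/7.
Midpoints: 43/14, 45/14, 47/14, 3.5, 51/14, 53/14, 55/14.
f(43/14) ≈ 0.07011, f(45/14) ≈ -0.07263, f(47/14) ≈ -0.21388, f(3.5) ≈ -0.35078, f(51/14) ≈ -0.48053, f(53/14) ≈ -0.60050, f(55/14) ≈ -0.70822.
Sum = Δu · [f(43/14) + f(45/14) + f(47/14) + ...].
Sum ≈ -0.33664.

-0.33664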